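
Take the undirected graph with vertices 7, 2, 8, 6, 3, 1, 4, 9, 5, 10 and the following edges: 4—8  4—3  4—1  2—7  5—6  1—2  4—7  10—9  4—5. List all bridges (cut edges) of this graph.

The edges on the cycle 4-1-2-7-4 are not bridges since each lies on that cycle.
But removing 4—3 disconnects 4 from 3; removing 10—9 disconnects 10 from 9; removing 4—5 disconnects 4 from 5; removing 4—8 disconnects 4 from 8 — these are bridges.
In total 5 edges are bridges.

10-9, 3-4, 4-5, 4-8, 5-6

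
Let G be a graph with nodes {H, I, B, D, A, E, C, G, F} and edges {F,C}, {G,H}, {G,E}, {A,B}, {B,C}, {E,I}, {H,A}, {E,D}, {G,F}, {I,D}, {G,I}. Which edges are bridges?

none

The edges on the cycle G-H-A-B-C-F-G are not bridges since each lies on that cycle.
Every edge lies on some cycle, so there are no bridges.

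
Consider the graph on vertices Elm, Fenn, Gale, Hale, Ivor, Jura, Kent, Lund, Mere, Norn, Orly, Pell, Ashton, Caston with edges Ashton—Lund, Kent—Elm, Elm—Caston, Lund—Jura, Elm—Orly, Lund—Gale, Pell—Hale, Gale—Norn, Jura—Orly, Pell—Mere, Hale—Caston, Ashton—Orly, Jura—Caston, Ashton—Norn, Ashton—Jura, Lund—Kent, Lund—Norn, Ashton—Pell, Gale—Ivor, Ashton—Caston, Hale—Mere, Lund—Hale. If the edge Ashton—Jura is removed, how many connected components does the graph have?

2

Ashton and Jura are still connected via Ashton-Lund-Jura, so the component count stays at 2.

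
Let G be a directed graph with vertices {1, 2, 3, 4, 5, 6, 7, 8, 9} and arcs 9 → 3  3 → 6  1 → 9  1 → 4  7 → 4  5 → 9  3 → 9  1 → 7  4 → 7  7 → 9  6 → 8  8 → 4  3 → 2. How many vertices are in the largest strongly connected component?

6

{3, 4, 6, 7, 8, 9} are all mutually reachable — one SCC of size 6.
{5} is an SCC by itself.
{1} is an SCC by itself.
{2} is an SCC by itself.
The largest has 6 vertices.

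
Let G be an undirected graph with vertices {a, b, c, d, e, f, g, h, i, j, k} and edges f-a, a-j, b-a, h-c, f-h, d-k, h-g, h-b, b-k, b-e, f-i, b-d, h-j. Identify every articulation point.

Removing b increases the component count from 1 to 3, so b is a cut vertex.
Removing f increases the component count from 1 to 2, so f is a cut vertex.
Removing h increases the component count from 1 to 3, so h is a cut vertex.
By contrast removing a leaves 1 component; it is not a cut vertex. No other vertex is a cut vertex either.

b, f, h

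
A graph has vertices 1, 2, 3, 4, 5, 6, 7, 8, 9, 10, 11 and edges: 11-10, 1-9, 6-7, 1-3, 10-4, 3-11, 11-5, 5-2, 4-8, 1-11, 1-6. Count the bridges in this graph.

8

The edges on the cycle 1-3-11-1 are not bridges since each lies on that cycle.
But removing 7-6 disconnects 7 from 6; removing 11-5 disconnects 11 from 5; removing 4-8 disconnects 4 from 8; removing 11-10 disconnects 11 from 10 — these are bridges.
In total 8 edges are bridges.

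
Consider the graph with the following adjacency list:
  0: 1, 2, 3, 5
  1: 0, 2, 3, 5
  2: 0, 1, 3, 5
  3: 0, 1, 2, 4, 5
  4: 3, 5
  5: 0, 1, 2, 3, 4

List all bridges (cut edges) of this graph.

The edges on the cycle 2-1-0-2 are not bridges since each lies on that cycle.
Every edge lies on some cycle, so there are no bridges.

none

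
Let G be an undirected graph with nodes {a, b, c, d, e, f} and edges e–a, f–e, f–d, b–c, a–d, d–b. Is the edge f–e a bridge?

After removing f–e, the path f-d-a-e still connects them, so the edge is not a bridge.

No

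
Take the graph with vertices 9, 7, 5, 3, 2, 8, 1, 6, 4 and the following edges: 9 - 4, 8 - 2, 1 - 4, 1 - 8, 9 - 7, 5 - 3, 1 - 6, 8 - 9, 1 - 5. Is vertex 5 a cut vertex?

Deleting 5 raises the number of components from 1 to 2, so 5 is a cut vertex.

Yes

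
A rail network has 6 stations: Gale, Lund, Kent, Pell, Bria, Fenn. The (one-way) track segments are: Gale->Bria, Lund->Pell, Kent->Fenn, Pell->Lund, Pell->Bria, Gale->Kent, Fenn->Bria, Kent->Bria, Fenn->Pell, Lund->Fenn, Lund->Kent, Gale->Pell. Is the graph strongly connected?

There is no directed path from Fenn to Gale, so the graph is not strongly connected.

No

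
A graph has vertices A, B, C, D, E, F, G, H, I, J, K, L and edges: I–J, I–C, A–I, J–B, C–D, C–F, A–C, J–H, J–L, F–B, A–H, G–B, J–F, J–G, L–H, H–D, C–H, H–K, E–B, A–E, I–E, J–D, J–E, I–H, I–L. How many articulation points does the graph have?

Removing H increases the component count from 1 to 2, so H is a cut vertex.
By contrast removing J leaves 1 component; it is not a cut vertex. No other vertex is a cut vertex either.

1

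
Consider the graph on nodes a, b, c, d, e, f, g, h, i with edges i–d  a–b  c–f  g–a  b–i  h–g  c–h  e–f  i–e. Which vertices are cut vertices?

i

Removing i increases the component count from 1 to 2, so i is a cut vertex.
By contrast removing g leaves 1 component; it is not a cut vertex. No other vertex is a cut vertex either.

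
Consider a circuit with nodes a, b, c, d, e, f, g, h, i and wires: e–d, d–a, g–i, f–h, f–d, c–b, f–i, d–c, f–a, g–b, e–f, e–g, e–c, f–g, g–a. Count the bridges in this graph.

The edges on the cycle e-f-d-a-g-e are not bridges since each lies on that cycle.
But removing h–f disconnects h from f — this is a bridge.

1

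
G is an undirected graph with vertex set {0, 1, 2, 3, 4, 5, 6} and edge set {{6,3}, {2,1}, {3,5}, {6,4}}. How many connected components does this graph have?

3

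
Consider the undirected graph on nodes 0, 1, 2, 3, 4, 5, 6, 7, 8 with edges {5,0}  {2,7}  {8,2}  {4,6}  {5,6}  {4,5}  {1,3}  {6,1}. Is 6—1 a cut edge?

Yes

Removing 6—1 leaves no path between 6 and 1: the component count goes from 2 to 3. So it is a bridge.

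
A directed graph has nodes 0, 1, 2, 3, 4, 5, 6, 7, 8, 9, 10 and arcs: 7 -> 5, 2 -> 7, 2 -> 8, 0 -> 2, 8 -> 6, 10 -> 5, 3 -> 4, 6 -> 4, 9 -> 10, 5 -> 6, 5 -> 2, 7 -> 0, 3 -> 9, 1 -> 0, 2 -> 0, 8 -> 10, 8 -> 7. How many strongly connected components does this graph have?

6

{0, 2, 5, 7, 8, 10} are all mutually reachable — one SCC of size 6.
{3} is an SCC by itself.
{6} is an SCC by itself.
{9} is an SCC by itself.
{4} is an SCC by itself.
(and 1 more singleton SCC)
That gives 6 strongly connected components.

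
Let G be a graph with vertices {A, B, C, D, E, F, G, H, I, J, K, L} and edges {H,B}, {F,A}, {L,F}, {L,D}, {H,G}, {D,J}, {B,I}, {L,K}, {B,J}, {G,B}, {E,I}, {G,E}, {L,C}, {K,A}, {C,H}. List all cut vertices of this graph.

Removing L increases the component count from 1 to 2, so L is a cut vertex.
By contrast removing I leaves 1 component; it is not a cut vertex. No other vertex is a cut vertex either.

L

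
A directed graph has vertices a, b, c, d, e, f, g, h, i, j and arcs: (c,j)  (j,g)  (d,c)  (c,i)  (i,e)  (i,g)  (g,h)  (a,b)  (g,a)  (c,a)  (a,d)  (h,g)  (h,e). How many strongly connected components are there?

4

{a, c, d, g, h, i, j} are all mutually reachable — one SCC of size 7.
{e} is an SCC by itself.
{f} is an SCC by itself.
{b} is an SCC by itself.
That gives 4 strongly connected components.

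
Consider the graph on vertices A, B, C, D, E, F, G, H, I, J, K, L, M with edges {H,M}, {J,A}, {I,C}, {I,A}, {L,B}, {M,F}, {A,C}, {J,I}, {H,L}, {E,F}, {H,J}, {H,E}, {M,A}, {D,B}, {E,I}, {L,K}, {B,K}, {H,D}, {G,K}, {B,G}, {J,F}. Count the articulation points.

1

Removing H increases the component count from 1 to 2, so H is a cut vertex.
By contrast removing J leaves 1 component; it is not a cut vertex. No other vertex is a cut vertex either.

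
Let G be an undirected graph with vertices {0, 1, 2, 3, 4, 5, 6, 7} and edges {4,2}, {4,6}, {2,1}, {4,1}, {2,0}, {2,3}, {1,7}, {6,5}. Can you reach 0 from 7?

From 7 we can reach 0, 1, 2, 3, 4, 5, 6, 7, which includes 0.

Yes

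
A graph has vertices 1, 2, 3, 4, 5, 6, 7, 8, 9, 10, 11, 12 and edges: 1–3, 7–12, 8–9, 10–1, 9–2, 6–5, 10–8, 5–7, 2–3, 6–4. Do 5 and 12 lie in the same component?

From 5 we can reach 4, 5, 6, 7, 12, which includes 12.

Yes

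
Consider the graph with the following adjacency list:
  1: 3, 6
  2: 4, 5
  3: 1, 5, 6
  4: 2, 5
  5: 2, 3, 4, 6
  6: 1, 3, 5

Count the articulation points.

1

Removing 5 increases the component count from 1 to 2, so 5 is a cut vertex.
By contrast removing 1 leaves 1 component; it is not a cut vertex. No other vertex is a cut vertex either.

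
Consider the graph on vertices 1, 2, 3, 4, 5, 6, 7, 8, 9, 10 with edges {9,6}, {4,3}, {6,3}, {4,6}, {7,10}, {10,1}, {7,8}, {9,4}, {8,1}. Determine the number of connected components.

4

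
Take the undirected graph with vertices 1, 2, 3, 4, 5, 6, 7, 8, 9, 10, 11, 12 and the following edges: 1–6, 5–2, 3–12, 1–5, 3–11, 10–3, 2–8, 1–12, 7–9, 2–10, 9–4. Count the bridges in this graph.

5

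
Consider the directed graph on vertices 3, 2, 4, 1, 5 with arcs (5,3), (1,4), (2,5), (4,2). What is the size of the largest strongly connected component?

1

{5} is an SCC by itself.
{3} is an SCC by itself.
{1} is an SCC by itself.
{2} is an SCC by itself.
{4} is an SCC by itself.
The largest has 1 vertex.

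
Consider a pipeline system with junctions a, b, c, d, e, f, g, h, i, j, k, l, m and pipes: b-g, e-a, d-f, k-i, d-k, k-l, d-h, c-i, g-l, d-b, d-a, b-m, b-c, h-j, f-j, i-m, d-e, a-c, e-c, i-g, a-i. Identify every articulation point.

d

Removing d increases the component count from 1 to 2, so d is a cut vertex.
By contrast removing a leaves 1 component; it is not a cut vertex. No other vertex is a cut vertex either.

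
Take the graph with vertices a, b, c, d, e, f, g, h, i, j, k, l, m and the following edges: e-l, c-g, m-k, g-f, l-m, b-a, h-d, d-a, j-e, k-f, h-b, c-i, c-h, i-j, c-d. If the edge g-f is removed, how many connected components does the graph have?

g and f are still connected via g-c-i-j-e-l-m-k-f, so the component count stays at 1.

1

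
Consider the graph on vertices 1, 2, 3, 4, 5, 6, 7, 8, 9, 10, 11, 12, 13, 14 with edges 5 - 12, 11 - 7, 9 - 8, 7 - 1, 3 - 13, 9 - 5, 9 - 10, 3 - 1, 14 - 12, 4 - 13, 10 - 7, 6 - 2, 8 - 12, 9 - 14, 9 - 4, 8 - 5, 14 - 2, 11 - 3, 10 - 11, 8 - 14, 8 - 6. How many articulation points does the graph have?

1

Removing 9 increases the component count from 1 to 2, so 9 is a cut vertex.
By contrast removing 10 leaves 1 component; it is not a cut vertex. No other vertex is a cut vertex either.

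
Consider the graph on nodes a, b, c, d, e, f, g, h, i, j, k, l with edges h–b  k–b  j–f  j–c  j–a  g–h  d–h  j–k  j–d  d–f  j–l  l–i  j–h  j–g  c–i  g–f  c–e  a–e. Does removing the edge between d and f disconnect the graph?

No

After removing d–f, the path d-j-f still connects them, so the edge is not a bridge.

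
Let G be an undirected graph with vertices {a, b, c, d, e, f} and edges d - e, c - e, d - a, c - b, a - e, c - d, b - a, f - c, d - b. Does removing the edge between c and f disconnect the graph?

Removing c - f leaves no path between c and f: the component count goes from 1 to 2. So it is a bridge.

Yes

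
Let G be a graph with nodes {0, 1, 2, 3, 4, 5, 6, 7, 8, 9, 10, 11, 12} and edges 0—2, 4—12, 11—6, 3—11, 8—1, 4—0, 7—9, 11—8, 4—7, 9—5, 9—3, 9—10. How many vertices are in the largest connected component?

Starting from 0 we can reach 0, 1, 2, 3, 4, 5, 6, 7, 8, 9, 10, 11, 12. That is one component of size 13.
The largest has 13 vertices.

13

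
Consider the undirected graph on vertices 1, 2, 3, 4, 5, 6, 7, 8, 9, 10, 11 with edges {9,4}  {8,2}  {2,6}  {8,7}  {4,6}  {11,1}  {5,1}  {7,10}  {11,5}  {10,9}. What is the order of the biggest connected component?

7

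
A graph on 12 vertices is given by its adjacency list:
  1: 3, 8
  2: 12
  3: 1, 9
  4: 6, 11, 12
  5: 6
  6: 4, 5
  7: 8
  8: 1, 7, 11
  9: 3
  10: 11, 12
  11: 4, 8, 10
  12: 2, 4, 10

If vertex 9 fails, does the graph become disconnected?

No

Deleting 9 leaves 1 component (was 1), so 9 is not a cut vertex.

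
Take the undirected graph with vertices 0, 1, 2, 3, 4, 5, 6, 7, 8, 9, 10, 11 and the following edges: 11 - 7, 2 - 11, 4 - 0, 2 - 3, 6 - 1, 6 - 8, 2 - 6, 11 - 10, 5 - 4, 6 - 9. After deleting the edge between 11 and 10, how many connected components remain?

3

Before removal there are 2 components.
11 - 10 is a bridge — removing it separates 11's side from 10's side.
After removal: 3 components.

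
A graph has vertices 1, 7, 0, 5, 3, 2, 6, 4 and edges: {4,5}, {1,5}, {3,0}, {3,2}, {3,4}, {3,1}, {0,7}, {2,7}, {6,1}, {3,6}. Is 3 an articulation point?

Deleting 3 raises the number of components from 1 to 2, so 3 is a cut vertex.

Yes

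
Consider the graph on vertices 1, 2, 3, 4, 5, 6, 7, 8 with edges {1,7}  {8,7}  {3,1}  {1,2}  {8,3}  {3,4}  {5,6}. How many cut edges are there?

The edges on the cycle 8-3-1-7-8 are not bridges since each lies on that cycle.
But removing 5—6 disconnects 5 from 6; removing 1—2 disconnects 1 from 2; removing 3—4 disconnects 3 from 4 — these are bridges.
That makes 3 bridges.

3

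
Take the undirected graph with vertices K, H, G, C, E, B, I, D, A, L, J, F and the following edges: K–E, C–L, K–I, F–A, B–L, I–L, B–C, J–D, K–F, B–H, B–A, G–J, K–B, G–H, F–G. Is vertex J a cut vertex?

Yes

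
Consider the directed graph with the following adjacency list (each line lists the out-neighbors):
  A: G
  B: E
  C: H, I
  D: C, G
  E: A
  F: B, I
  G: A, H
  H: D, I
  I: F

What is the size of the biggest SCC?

9

{A, B, C, D, E, F, G, H, I} are all mutually reachable — one SCC of size 9.
The largest has 9 vertices.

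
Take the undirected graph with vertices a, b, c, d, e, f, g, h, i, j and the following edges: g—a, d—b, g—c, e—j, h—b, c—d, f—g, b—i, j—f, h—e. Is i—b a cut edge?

Removing i—b leaves no path between i and b: the component count goes from 1 to 2. So it is a bridge.

Yes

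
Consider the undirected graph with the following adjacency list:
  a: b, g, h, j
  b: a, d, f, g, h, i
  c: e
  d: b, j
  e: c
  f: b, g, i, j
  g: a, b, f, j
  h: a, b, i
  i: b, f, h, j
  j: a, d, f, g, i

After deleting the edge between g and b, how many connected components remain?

2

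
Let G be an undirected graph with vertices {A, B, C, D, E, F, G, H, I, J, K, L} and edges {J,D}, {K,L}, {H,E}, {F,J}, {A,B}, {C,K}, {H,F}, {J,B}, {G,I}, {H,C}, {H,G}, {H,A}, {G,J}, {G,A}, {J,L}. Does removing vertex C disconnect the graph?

Deleting C leaves 1 component (was 1) (its neighbors H, K remain connected to each other), so C is not a cut vertex.

No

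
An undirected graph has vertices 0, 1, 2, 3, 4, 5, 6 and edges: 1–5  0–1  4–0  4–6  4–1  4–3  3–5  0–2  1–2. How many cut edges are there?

1

The edges on the cycle 4-0-2-1-4 are not bridges since each lies on that cycle.
But removing 6–4 disconnects 6 from 4 — this is a bridge.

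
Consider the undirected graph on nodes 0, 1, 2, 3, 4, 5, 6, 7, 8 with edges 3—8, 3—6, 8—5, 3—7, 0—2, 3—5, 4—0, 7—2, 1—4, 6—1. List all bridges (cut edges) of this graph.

none

The edges on the cycle 3-8-5-3 are not bridges since each lies on that cycle.
Every edge lies on some cycle, so there are no bridges.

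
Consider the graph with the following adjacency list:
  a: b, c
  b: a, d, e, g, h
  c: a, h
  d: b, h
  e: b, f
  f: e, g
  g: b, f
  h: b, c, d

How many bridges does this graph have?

0

The edges on the cycle b-a-c-h-b are not bridges since each lies on that cycle.
Every edge lies on some cycle, so there are no bridges.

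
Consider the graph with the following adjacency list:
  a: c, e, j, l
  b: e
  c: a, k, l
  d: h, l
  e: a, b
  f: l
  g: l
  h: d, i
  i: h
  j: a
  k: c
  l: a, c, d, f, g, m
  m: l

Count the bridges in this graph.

The edges on the cycle a-c-l-a are not bridges since each lies on that cycle.
But removing d-l disconnects d from l; removing b-e disconnects b from e; removing a-j disconnects a from j; removing a-e disconnects a from e — these are bridges.
In total 10 edges are bridges.

10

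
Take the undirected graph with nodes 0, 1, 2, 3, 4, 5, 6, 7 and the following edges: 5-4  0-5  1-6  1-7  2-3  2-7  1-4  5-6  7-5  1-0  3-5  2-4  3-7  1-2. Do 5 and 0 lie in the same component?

From 5 we can reach 0, 1, 2, 3, 4, 5, 6, 7, which includes 0.

Yes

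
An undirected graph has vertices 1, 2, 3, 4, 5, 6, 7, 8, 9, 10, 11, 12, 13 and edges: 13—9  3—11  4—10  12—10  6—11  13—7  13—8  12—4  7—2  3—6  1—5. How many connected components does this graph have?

Starting from 1 we can reach 1, 5. That is one component of size 2.
Starting from 3 we can reach 3, 6, 11. That is one component of size 3.
Starting from 4 we can reach 4, 10, 12. That is one component of size 3.
Starting from 2 we can reach 2, 7, 8, 9, 13. That is one component of size 5.
Total: 4 components.

4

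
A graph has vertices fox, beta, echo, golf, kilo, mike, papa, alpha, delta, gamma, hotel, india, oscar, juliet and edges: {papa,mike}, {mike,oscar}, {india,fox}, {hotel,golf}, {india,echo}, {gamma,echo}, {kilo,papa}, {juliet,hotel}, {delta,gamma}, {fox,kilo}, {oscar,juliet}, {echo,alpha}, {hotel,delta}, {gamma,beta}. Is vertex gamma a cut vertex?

Yes

Deleting gamma raises the number of components from 1 to 2, so gamma is a cut vertex.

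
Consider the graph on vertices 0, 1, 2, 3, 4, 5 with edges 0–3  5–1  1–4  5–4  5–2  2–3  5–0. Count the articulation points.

1

Removing 5 increases the component count from 1 to 2, so 5 is a cut vertex.
By contrast removing 2 leaves 1 component; it is not a cut vertex. No other vertex is a cut vertex either.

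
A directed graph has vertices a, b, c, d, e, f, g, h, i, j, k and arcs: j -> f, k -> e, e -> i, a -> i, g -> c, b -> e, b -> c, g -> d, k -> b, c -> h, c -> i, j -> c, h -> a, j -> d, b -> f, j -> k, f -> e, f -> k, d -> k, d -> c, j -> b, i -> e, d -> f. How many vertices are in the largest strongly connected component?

{b, f, k} are all mutually reachable — one SCC of size 3.
{e, i} are all mutually reachable — one SCC of size 2.
{a} is an SCC by itself.
{g} is an SCC by itself.
{h} is an SCC by itself.
(and 3 more singleton SCCs)
The largest has 3 vertices.

3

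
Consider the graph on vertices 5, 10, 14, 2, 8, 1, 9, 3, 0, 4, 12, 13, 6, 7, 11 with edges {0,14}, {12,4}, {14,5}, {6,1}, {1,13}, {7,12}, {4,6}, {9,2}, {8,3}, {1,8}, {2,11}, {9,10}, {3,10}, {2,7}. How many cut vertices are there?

3

Removing 1 increases the component count from 2 to 3, so 1 is a cut vertex.
Removing 2 increases the component count from 2 to 3, so 2 is a cut vertex.
Removing 14 increases the component count from 2 to 3, so 14 is a cut vertex.
By contrast removing 7 leaves 2 components; it is not a cut vertex. No other vertex is a cut vertex either.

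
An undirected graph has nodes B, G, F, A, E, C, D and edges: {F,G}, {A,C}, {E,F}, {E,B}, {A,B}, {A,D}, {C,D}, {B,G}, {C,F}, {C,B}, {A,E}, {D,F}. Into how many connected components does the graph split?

Starting from A we can reach A, B, C, D, E, F, G. That is one component of size 7.
Total: 1 component.

1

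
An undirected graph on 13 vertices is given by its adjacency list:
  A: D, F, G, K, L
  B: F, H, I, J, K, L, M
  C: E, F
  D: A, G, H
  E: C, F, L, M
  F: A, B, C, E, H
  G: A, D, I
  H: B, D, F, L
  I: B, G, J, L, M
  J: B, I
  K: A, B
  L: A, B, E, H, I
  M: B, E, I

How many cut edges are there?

The edges on the cycle E-M-I-L-E are not bridges since each lies on that cycle.
Every edge lies on some cycle, so there are no bridges.

0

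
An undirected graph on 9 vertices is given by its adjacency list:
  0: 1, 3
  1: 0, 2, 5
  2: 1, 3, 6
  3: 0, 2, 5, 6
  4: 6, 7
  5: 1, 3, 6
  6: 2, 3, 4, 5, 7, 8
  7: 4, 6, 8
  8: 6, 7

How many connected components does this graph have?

Starting from 0 we can reach 0, 1, 2, 3, 4, 5, 6, 7, 8. That is one component of size 9.
Total: 1 component.

1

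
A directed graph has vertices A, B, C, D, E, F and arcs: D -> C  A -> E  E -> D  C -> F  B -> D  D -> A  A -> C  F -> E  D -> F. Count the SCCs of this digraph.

2

{A, C, D, E, F} are all mutually reachable — one SCC of size 5.
{B} is an SCC by itself.
That gives 2 strongly connected components.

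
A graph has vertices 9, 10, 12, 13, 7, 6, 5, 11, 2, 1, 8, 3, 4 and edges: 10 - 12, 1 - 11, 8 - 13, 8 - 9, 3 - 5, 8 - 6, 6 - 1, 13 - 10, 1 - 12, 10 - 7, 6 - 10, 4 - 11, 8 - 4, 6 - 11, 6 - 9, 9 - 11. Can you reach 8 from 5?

No

The component containing 5 is {3, 5}, and 8 is not in it.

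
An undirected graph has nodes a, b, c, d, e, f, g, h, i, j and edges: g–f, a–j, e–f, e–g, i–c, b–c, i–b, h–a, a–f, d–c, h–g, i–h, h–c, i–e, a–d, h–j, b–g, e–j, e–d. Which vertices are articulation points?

none

Removing j, for instance, still leaves 1 component. No single vertex removal increases the component count — the graph has no articulation points.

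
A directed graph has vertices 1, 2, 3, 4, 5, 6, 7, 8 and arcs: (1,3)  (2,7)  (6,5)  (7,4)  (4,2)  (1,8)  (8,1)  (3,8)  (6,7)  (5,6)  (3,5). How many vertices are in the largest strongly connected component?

3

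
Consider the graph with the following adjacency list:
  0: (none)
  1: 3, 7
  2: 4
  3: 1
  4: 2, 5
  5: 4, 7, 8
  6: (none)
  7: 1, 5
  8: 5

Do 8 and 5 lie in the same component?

From 8 we can reach 1, 2, 3, 4, 5, 7, 8, which includes 5.

Yes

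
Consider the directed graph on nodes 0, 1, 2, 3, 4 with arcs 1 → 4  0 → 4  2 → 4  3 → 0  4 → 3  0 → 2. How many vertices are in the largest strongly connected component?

{0, 2, 3, 4} are all mutually reachable — one SCC of size 4.
{1} is an SCC by itself.
The largest has 4 vertices.

4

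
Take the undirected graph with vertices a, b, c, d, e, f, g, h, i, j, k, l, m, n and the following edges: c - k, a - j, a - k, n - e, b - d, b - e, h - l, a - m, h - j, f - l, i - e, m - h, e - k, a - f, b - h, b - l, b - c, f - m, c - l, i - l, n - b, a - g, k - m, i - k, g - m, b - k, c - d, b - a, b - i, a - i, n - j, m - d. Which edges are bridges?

none

The edges on the cycle a-g-m-a are not bridges since each lies on that cycle.
Every edge lies on some cycle, so there are no bridges.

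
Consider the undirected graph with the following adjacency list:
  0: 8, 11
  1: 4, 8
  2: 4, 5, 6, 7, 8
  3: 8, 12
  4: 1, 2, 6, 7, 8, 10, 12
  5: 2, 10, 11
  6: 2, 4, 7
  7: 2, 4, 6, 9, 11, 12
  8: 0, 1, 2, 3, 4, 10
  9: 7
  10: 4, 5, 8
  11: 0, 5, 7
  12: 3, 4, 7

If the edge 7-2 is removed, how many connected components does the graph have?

1

7 and 2 are still connected via 7-6-2, so the component count stays at 1.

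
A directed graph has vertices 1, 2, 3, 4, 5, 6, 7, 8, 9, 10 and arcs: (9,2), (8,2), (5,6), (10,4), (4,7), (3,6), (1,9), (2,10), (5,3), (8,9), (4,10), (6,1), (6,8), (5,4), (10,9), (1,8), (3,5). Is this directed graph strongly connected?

No

There is no directed path from 4 to 8, so the graph is not strongly connected.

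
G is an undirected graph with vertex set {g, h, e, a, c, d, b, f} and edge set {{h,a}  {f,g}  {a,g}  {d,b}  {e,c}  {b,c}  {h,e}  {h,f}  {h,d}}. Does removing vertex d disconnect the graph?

Deleting d leaves 1 component (was 1) (its neighbors b, h remain connected to each other), so d is not a cut vertex.

No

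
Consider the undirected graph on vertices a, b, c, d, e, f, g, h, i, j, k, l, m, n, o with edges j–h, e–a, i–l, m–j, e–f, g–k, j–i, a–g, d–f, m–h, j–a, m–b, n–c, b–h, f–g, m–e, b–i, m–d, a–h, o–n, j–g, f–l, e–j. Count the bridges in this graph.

3

The edges on the cycle m-e-f-d-m are not bridges since each lies on that cycle.
But removing n–c disconnects n from c; removing o–n disconnects o from n; removing k–g disconnects k from g — these are bridges.
That makes 3 bridges.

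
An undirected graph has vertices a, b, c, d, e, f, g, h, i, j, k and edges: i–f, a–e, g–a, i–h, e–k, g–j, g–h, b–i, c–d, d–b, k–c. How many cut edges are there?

The edges on the cycle g-a-e-k-c-d-b-i-h-g are not bridges since each lies on that cycle.
But removing f–i disconnects f from i; removing g–j disconnects g from j — these are bridges.
That makes 2 bridges.

2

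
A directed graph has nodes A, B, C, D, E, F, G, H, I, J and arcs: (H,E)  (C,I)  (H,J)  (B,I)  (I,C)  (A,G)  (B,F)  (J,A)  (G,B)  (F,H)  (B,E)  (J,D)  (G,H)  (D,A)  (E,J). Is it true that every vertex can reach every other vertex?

No

There is no directed path from I to A, so the graph is not strongly connected.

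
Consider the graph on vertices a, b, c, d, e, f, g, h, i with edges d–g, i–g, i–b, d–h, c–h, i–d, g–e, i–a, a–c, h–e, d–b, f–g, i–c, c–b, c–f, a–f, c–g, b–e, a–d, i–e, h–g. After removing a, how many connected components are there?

1

With a gone, the remaining components are: {b, c, d, e, f, g, h, i}.
That is 1 component.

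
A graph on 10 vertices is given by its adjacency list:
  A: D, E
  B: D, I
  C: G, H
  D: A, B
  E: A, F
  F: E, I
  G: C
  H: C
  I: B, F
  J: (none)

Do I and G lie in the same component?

No

The component containing I is {A, B, D, E, F, I}, and G is not in it.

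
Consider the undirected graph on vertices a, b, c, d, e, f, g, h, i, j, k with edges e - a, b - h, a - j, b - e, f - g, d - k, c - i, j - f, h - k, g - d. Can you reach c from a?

No

The component containing a is {a, b, d, e, f, g, h, j, k}, and c is not in it.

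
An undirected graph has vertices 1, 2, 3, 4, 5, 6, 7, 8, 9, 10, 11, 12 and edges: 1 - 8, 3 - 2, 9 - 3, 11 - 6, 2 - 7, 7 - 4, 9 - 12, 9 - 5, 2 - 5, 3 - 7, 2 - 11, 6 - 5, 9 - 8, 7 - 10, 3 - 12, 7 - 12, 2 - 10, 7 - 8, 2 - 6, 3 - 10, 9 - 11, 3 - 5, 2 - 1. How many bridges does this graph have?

1

The edges on the cycle 2-11-6-5-2 are not bridges since each lies on that cycle.
But removing 4 - 7 disconnects 4 from 7 — this is a bridge.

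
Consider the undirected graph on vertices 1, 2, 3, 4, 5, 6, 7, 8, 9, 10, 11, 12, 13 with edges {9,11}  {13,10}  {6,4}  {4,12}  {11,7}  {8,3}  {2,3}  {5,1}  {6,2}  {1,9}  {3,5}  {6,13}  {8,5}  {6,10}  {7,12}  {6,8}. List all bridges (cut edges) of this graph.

none

The edges on the cycle 6-13-10-6 are not bridges since each lies on that cycle.
Every edge lies on some cycle, so there are no bridges.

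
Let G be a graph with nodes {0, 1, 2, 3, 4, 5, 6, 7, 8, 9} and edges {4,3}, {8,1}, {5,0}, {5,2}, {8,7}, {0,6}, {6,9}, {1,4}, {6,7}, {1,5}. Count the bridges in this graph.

4

The edges on the cycle 8-1-5-0-6-7-8 are not bridges since each lies on that cycle.
But removing 1—4 disconnects 1 from 4; removing 4—3 disconnects 4 from 3; removing 2—5 disconnects 2 from 5; removing 9—6 disconnects 9 from 6 — these are bridges.
That makes 4 bridges.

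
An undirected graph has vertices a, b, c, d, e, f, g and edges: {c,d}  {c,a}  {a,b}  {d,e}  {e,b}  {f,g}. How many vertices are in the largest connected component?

Starting from f we can reach f, g. That is one component of size 2.
Starting from a we can reach a, b, c, d, e. That is one component of size 5.
The largest has 5 vertices.

5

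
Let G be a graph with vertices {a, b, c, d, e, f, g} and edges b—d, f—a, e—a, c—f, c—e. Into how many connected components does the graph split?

g is isolated — a component by itself.
Starting from b we can reach b, d. That is one component of size 2.
Starting from a we can reach a, c, e, f. That is one component of size 4.
Total: 3 components.

3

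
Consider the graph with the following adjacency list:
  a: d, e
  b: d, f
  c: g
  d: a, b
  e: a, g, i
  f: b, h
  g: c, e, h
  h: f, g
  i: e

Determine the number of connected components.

1

Starting from a we can reach a, b, c, d, e, f, g, h, i. That is one component of size 9.
Total: 1 component.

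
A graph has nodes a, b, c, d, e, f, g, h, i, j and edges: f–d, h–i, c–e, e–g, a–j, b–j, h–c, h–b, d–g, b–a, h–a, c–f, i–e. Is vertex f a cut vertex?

No

Deleting f leaves 1 component (was 1) (its neighbors c, d remain connected to each other), so f is not a cut vertex.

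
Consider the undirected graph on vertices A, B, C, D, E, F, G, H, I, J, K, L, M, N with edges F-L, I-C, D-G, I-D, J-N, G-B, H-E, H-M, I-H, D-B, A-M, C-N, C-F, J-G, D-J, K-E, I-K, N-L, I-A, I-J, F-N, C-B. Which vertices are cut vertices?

Removing I increases the component count from 1 to 2, so I is a cut vertex.
By contrast removing H leaves 1 component; it is not a cut vertex. No other vertex is a cut vertex either.

I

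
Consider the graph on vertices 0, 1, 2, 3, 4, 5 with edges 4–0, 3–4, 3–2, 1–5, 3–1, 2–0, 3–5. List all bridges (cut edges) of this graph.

none

The edges on the cycle 3-1-5-3 are not bridges since each lies on that cycle.
Every edge lies on some cycle, so there are no bridges.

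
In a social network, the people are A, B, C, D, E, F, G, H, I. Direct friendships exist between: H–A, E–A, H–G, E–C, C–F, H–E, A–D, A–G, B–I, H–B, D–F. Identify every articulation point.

Removing B increases the component count from 1 to 2, so B is a cut vertex.
Removing H increases the component count from 1 to 2, so H is a cut vertex.
By contrast removing I leaves 1 component; it is not a cut vertex. No other vertex is a cut vertex either.

B, H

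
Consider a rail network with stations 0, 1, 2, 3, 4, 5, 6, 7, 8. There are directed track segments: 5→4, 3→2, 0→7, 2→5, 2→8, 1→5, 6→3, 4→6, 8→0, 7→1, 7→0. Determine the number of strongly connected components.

1

{0, 1, 2, 3, 4, 5, 6, 7, 8} are all mutually reachable — one SCC of size 9.
That gives 1 strongly connected component.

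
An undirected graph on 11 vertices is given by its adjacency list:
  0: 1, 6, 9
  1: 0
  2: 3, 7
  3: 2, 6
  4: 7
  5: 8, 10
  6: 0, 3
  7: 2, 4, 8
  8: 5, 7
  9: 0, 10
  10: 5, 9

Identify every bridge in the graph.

0-1, 4-7

The edges on the cycle 0-6-3-2-7-8-5-10-9-0 are not bridges since each lies on that cycle.
But removing 4-7 disconnects 4 from 7; removing 0-1 disconnects 0 from 1 — these are bridges.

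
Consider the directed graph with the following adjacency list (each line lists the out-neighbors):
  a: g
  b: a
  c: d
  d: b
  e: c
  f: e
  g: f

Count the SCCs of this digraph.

{a, b, c, d, e, f, g} are all mutually reachable — one SCC of size 7.
That gives 1 strongly connected component.

1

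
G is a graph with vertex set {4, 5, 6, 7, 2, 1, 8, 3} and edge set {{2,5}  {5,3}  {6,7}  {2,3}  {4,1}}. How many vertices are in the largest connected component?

8 is isolated — a component by itself.
Starting from 6 we can reach 6, 7. That is one component of size 2.
Starting from 1 we can reach 1, 4. That is one component of size 2.
Starting from 2 we can reach 2, 3, 5. That is one component of size 3.
The largest has 3 vertices.

3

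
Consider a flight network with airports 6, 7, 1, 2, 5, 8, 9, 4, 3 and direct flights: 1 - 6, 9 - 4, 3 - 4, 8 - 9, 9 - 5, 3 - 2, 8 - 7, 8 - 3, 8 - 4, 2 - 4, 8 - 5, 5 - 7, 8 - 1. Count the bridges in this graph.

2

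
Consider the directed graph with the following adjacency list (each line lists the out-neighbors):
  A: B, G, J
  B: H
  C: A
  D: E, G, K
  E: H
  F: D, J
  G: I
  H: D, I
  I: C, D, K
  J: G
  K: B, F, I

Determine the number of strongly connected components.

{A, B, C, D, E, F, G, H, I, J, K} are all mutually reachable — one SCC of size 11.
That gives 1 strongly connected component.

1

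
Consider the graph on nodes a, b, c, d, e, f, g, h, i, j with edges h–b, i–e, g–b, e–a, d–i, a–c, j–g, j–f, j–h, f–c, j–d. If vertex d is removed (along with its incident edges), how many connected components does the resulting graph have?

1

With d gone, the remaining components are: {a, b, c, e, f, g, h, i, j}.
That is 1 component.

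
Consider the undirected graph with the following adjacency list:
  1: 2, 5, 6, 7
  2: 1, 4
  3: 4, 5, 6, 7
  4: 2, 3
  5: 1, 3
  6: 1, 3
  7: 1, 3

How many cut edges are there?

0

The edges on the cycle 5-1-7-3-5 are not bridges since each lies on that cycle.
Every edge lies on some cycle, so there are no bridges.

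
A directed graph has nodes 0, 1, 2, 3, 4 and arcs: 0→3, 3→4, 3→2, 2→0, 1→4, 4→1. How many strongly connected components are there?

2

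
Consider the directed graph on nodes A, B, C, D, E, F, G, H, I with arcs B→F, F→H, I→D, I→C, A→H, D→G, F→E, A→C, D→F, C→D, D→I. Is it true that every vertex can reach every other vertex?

There is no directed path from F to D, so the graph is not strongly connected.

No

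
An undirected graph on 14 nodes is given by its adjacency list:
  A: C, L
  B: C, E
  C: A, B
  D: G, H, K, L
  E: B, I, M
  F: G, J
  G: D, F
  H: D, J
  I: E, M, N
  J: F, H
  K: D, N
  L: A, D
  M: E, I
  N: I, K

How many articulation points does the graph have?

Removing D increases the component count from 1 to 2, so D is a cut vertex.
By contrast removing A leaves 1 component; it is not a cut vertex. No other vertex is a cut vertex either.

1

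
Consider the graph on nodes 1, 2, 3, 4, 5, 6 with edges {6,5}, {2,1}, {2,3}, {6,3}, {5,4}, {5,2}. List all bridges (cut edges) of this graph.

The edges on the cycle 6-5-2-3-6 are not bridges since each lies on that cycle.
But removing 2-1 disconnects 2 from 1; removing 5-4 disconnects 5 from 4 — these are bridges.

1-2, 4-5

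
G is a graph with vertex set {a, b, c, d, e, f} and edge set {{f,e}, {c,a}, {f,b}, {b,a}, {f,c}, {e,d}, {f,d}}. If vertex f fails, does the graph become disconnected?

Yes

Deleting f raises the number of components from 1 to 2, so f is a cut vertex.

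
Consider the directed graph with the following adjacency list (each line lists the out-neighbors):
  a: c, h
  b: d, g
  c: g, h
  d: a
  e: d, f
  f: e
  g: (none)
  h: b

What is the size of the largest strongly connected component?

5

{a, b, c, d, h} are all mutually reachable — one SCC of size 5.
{e, f} are all mutually reachable — one SCC of size 2.
{g} is an SCC by itself.
The largest has 5 vertices.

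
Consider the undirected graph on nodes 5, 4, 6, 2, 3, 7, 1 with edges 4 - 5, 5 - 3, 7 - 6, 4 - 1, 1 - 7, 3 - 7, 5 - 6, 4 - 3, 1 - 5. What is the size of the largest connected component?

2 is isolated — a component by itself.
Starting from 1 we can reach 1, 3, 4, 5, 6, 7. That is one component of size 6.
The largest has 6 vertices.

6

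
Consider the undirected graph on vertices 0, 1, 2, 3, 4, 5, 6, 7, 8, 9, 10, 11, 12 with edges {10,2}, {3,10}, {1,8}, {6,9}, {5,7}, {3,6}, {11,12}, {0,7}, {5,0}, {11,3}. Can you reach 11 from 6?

Yes

From 6 we can reach 2, 3, 6, 9, 10, 11, 12, which includes 11.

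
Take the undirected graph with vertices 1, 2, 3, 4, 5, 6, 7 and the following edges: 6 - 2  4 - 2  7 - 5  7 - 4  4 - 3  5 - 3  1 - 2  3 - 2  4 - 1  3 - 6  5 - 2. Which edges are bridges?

The edges on the cycle 3-6-2-3 are not bridges since each lies on that cycle.
Every edge lies on some cycle, so there are no bridges.

none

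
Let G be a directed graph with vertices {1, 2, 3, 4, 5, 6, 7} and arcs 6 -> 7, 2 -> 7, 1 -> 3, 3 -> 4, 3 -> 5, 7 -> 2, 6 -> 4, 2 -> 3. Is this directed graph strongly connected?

No

There is no directed path from 1 to 7, so the graph is not strongly connected.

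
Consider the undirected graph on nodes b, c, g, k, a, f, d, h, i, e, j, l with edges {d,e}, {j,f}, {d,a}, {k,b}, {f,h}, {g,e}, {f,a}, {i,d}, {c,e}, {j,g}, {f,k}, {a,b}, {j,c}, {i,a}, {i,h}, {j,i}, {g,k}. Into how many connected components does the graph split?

l is isolated — a component by itself.
Starting from a we can reach a, b, c, d, e, f, g, h, i, j, k. That is one component of size 11.
Total: 2 components.

2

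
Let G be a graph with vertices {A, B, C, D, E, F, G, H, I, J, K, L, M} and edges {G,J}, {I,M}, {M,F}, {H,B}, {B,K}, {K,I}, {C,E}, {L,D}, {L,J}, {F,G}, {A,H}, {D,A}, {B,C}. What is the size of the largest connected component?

Starting from A we can reach A, B, C, D, E, F, G, H, I, J, K, L, M. That is one component of size 13.
The largest has 13 vertices.

13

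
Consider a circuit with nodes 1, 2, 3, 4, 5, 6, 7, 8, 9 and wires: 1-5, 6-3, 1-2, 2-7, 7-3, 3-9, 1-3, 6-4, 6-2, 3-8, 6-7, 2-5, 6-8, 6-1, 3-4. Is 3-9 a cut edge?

Yes

Removing 3-9 leaves no path between 3 and 9: the component count goes from 1 to 2. So it is a bridge.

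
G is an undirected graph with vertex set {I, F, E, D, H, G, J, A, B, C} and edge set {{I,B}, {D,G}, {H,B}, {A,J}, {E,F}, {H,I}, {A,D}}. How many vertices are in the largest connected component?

4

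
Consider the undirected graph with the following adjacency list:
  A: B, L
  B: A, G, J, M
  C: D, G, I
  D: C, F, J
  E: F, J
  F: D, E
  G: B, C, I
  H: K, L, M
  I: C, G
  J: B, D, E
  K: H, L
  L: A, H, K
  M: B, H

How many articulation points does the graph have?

Removing B increases the component count from 1 to 2, so B is a cut vertex.
By contrast removing H leaves 1 component; it is not a cut vertex. No other vertex is a cut vertex either.

1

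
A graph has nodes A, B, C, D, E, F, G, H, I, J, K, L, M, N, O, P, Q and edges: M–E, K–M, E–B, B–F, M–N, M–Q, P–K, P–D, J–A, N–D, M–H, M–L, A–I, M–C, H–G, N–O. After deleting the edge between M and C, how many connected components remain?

Before removal there are 2 components.
M–C is a bridge — removing it separates M's side from C's side.
After removal: 3 components.

3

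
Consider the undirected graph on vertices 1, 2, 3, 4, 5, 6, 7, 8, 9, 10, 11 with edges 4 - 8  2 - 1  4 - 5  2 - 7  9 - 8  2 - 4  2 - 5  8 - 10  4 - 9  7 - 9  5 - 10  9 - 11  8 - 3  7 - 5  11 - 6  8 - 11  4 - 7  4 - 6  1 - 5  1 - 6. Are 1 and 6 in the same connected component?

Yes

From 1 we can reach 1, 2, 3, 4, 5, 6, 7, 8, 9, 10, 11, which includes 6.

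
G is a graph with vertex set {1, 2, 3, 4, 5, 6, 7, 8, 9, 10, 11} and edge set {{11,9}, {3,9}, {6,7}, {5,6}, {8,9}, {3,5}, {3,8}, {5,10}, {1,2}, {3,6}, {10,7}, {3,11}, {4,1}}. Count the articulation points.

2

Removing 1 increases the component count from 2 to 3, so 1 is a cut vertex.
Removing 3 increases the component count from 2 to 3, so 3 is a cut vertex.
By contrast removing 2 leaves 2 components; it is not a cut vertex. No other vertex is a cut vertex either.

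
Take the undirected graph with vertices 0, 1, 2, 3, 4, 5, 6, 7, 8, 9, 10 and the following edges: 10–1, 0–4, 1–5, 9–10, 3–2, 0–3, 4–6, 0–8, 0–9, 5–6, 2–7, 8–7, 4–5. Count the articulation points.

1

Removing 0 increases the component count from 1 to 2, so 0 is a cut vertex.
By contrast removing 4 leaves 1 component; it is not a cut vertex. No other vertex is a cut vertex either.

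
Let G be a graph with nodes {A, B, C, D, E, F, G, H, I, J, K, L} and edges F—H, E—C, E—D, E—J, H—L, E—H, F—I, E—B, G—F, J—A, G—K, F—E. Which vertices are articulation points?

Removing E increases the component count from 1 to 5, so E is a cut vertex.
Removing F increases the component count from 1 to 3, so F is a cut vertex.
Removing G increases the component count from 1 to 2, so G is a cut vertex.
Likewise H, J are cut vertices.
By contrast removing A leaves 1 component; it is not a cut vertex. No other vertex is a cut vertex either.

E, F, G, H, J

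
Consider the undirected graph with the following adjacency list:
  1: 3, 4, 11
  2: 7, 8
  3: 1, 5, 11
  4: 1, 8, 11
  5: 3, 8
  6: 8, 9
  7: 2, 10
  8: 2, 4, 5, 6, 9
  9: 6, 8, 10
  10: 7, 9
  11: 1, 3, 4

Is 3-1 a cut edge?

After removing 3-1, the path 3-11-1 still connects them, so the edge is not a bridge.

No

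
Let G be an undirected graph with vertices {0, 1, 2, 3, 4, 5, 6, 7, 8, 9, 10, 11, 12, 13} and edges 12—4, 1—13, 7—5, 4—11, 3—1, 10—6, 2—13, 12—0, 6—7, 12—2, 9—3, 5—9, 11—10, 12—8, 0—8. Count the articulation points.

1

Removing 12 increases the component count from 1 to 2, so 12 is a cut vertex.
By contrast removing 1 leaves 1 component; it is not a cut vertex. No other vertex is a cut vertex either.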